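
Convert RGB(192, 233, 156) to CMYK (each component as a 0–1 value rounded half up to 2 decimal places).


R'=192/255≈0.7529, G'=233/255≈0.9137, B'=156/255≈0.6118
K = 1 - max(R',G',B') = 1 - 233/255 = 22/255 = 0.08627… → 0.09
(1-R'-K)/(1-K) simplifies to (max-R)/max with max = 233:
C = (233-192)/233 = 41/233 = 0.17596… → 0.18
M = (233-233)/233 = 0/233 = 0 → 0.00
Y = (233-156)/233 = 77/233 = 0.33047… → 0.33
= CMYK(0.18, 0.00, 0.33, 0.09)


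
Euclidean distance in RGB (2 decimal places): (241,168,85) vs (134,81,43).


d = √[(R₁-R₂)² + (G₁-G₂)² + (B₁-B₂)²]
d = √[(241-134)² + (168-81)² + (85-43)²]
d = √[11449 + 7569 + 1764]
d = √20782
d ≈ 144.16


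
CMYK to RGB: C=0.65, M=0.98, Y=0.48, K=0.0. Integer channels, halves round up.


R = 255 × (1-C) × (1-K) = 255 × 0.35 × 1.00 = 89.25 → 89
G = 255 × (1-M) × (1-K) = 255 × 0.02 × 1.00 = 5.1 → 5
B = 255 × (1-Y) × (1-K) = 255 × 0.52 × 1.00 = 132.6 → 133
= RGB(89, 5, 133)


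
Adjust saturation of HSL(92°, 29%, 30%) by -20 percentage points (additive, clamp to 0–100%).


Original S = 29%
Adjustment = -20 percentage points
New S = 29 + (-20) = 9
Clamp to [0, 100] → 9
= HSL(92°, 9%, 30%)


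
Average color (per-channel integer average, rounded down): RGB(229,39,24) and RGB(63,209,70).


Midpoint: each channel = ⌊(C₁+C₂)/2⌋
R: ⌊(229+63)/2⌋ = 146
G: ⌊(39+209)/2⌋ = 124
B: ⌊(24+70)/2⌋ = 47
= RGB(146, 124, 47)


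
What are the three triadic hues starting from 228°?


Triadic: equally spaced at 120° intervals
H1 = 228°
H2 = (228 + 120) mod 360 = 348°
H3 = (228 + 240) mod 360 = 108°
Triadic = 228°, 348°, 108°


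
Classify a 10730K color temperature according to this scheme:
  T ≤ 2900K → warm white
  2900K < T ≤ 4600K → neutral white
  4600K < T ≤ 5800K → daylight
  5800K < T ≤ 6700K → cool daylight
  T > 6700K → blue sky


Temperature: 10730K
10730K > 6700K → blue sky
Classification: blue sky


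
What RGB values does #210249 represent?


21 → 33 (R)
02 → 2 (G)
49 → 73 (B)
= RGB(33, 2, 73)


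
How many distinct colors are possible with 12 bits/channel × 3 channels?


Total bits = 12 bits/channel × 3 channels = 36 bits
Distinct colors = 2^36
= 68,719,476,736 colors


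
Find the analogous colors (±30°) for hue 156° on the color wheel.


Base hue: 156°
Left analog: (156 - 30) mod 360 = 126°
Right analog: (156 + 30) mod 360 = 186°
Analogous hues = 126° and 186°


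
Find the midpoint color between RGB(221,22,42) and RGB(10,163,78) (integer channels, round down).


Midpoint: each channel = ⌊(C₁+C₂)/2⌋
R: ⌊(221+10)/2⌋ = 115
G: ⌊(22+163)/2⌋ = 92
B: ⌊(42+78)/2⌋ = 60
= RGB(115, 92, 60)


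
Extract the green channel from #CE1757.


Color: #CE1757
R = CE = 206
G = 17 = 23
B = 57 = 87
Green = 23


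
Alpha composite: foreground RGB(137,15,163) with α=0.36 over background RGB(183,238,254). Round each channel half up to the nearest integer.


C = α×F + (1-α)×B, with 1-α = 0.64
R: 0.36×137 + 0.64×183 = 49.32 + 117.12 = 166.44 → 166
G: 0.36×15 + 0.64×238 = 5.40 + 152.32 = 157.72 → 158
B: 0.36×163 + 0.64×254 = 58.68 + 162.56 = 221.24 → 221
= RGB(166, 158, 221)


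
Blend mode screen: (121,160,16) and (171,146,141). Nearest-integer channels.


Screen: C = 255 - (255-A)×(255-B)/255, rounded to nearest integer
R: 255 - (255-121)×(255-171)/255 = 255 - 11256/255 ≈ 255 - 44.141 = 210.859 → 211
G: 255 - (255-160)×(255-146)/255 = 255 - 10355/255 ≈ 255 - 40.608 = 214.392 → 214
B: 255 - (255-16)×(255-141)/255 = 255 - 27246/255 ≈ 255 - 106.847 = 148.153 → 148
= RGB(211, 214, 148)


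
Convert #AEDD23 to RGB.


AE → 174 (R)
DD → 221 (G)
23 → 35 (B)
= RGB(174, 221, 35)


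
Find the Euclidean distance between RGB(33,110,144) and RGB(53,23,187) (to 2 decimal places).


d = √[(R₁-R₂)² + (G₁-G₂)² + (B₁-B₂)²]
d = √[(33-53)² + (110-23)² + (144-187)²]
d = √[400 + 7569 + 1849]
d = √9818
d ≈ 99.09


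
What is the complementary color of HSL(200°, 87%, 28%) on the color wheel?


Complement = opposite side of color wheel = hue + 180°
H' = (200 + 180) mod 360 = 20°
S and L unchanged.
= HSL(20°, 87%, 28%)


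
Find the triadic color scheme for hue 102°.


Triadic: equally spaced at 120° intervals
H1 = 102°
H2 = (102 + 120) mod 360 = 222°
H3 = (102 + 240) mod 360 = 342°
Triadic = 102°, 222°, 342°


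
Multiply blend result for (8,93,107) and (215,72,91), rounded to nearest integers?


Multiply: C = A×B/255, rounded to nearest integer
R: 8×215/255 = 1720/255 ≈ 6.745 → 7
G: 93×72/255 = 6696/255 ≈ 26.259 → 26
B: 107×91/255 = 9737/255 ≈ 38.184 → 38
= RGB(7, 26, 38)


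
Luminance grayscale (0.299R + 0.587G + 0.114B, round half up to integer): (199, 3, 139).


Gray = 0.299×R + 0.587×G + 0.114×B
Gray = 0.299×199 + 0.587×3 + 0.114×139
Gray = 59.501 + 1.761 + 15.846
Gray = 77.108 → round half up → 77
Gray = 77


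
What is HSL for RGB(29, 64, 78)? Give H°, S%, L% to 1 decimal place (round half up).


Normalize: R'=29/255≈0.1137, G'=64/255≈0.2510, B'=78/255≈0.3059
Max=78/255, Min=29/255, Δ=Max-Min=49/255
L = (Max+Min)/2 = (78+29)/510 = 107/510 = 0.20980… → L = 21.0%
L ≤ 0.5 → S = Δ/(Max+Min) = 49/(78+29) = 49/107 = 0.45794… → S = 45.8%
(the 1/255 factors cancel in S and H, so raw channel differences can be used)
Max is B' → H = 60 × ((R-G)/Δ + 4) = 60 × ((29-64)/49 + 4)
  -35/49 + 4 = -0.7142… + 4 = 3.2857…
  H = 60 × 3.2857… = 197.142…° → H = 197.1°
= HSL(197.1°, 45.8%, 21.0%)


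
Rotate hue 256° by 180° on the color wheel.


New hue = (H + rotation) mod 360
New hue = (256 + 180) mod 360
= 436 mod 360
= 76°


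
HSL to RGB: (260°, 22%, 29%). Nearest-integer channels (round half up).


H=260°, S=0.22, L=0.29
C = (1-|2L-1|)×S = (1-|-0.42|)×0.22 = 0.1276
H' = H/60 = 260/60 ≈ 4.3333; X = C×(1-|H' mod 2 - 1|) ≈ 0.0425
m = L - C/2 = 0.29 - 0.0638 = 0.2262
Sector ⌊H'⌋ = 4 → (R',G',B') = (≈0.0425, 0.0, 0.1276)
RGB = ((R'+m)×255, (G'+m)×255, (B'+m)×255) = (68.527, 57.681, 90.219)
Round half up → RGB(69, 58, 90)


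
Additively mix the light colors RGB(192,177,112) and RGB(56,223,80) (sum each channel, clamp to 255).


Additive: each channel = min(255, C₁+C₂)
R: 192+56 = 248 → 248
G: 177+223 = 400 → 255
B: 112+80 = 192 → 192
= RGB(248, 255, 192)


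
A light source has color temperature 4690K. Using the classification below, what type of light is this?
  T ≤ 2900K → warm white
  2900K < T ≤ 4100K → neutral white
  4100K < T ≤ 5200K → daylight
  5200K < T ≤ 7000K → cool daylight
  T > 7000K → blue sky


Temperature: 4690K
4100K < 4690K ≤ 5200K → daylight
Classification: daylight


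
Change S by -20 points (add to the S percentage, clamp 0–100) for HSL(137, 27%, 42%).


Original S = 27%
Adjustment = -20 percentage points
New S = 27 + (-20) = 7
Clamp to [0, 100] → 7
= HSL(137°, 7%, 42%)


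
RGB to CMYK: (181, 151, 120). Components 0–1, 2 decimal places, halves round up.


R'=181/255≈0.7098, G'=151/255≈0.5922, B'=120/255≈0.4706
K = 1 - max(R',G',B') = 1 - 181/255 = 74/255 = 0.29019… → 0.29
(1-R'-K)/(1-K) simplifies to (max-R)/max with max = 181:
C = (181-181)/181 = 0/181 = 0 → 0.00
M = (181-151)/181 = 30/181 = 0.16574… → 0.17
Y = (181-120)/181 = 61/181 = 0.33701… → 0.34
= CMYK(0.00, 0.17, 0.34, 0.29)


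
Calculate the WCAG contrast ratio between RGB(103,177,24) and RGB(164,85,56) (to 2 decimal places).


Linearize each sRGB channel c=v/255: c/12.92 if c ≤ 0.04045 else ((c+0.055)/1.055)^2.4
L = 0.2126×R_lin + 0.7152×G_lin + 0.0722×B_lin
Color 1 (103,177,24):
  R=103: 103/255≈0.4039 > 0.04045 → ((0.4039+0.055)/1.055)^2.4 ≈ 0.13563
  G=177: 177/255≈0.6941 > 0.04045 → ((0.6941+0.055)/1.055)^2.4 ≈ 0.43966
  B=24: 24/255≈0.0941 > 0.04045 → ((0.0941+0.055)/1.055)^2.4 ≈ 0.00913
  L1 = 0.2126×0.13563 + 0.7152×0.43966 + 0.0722×0.00913 ≈ 0.34394
Color 2 (164,85,56):
  R=164: 164/255≈0.6431 > 0.04045 → ((0.6431+0.055)/1.055)^2.4 ≈ 0.37124
  G=85: 85/255≈0.3333 > 0.04045 → ((0.3333+0.055)/1.055)^2.4 ≈ 0.09084
  B=56: 56/255≈0.2196 > 0.04045 → ((0.2196+0.055)/1.055)^2.4 ≈ 0.03955
  L2 = 0.2126×0.37124 + 0.7152×0.09084 + 0.0722×0.03955 ≈ 0.14675
Lighter = 0.34394, Darker = 0.14675
Ratio = (L_lighter + 0.05) / (L_darker + 0.05)
Ratio = (0.34394 + 0.05) / (0.14675 + 0.05) = 0.39394 / 0.19675 ≈ 2.0022
Ratio ≈ 2.00:1


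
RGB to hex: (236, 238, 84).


R = 236 → EC (hex)
G = 238 → EE (hex)
B = 84 → 54 (hex)
Hex = #ECEE54


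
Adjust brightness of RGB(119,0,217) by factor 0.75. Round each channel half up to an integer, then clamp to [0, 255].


Multiply each channel by 0.75, round half up, clamp to [0, 255]
R: 119×0.75 = 89.25 → round → 89
G: 0×0.75 = 0
B: 217×0.75 = 162.75 → round → 163
= RGB(89, 0, 163)


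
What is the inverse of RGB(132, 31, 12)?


Invert: (255-R, 255-G, 255-B)
R: 255-132 = 123
G: 255-31 = 224
B: 255-12 = 243
= RGB(123, 224, 243)


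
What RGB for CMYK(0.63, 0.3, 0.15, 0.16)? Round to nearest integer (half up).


R = 255 × (1-C) × (1-K) = 255 × 0.37 × 0.84 = 79.254 → 79
G = 255 × (1-M) × (1-K) = 255 × 0.70 × 0.84 = 149.94 → 150
B = 255 × (1-Y) × (1-K) = 255 × 0.85 × 0.84 = 182.07 → 182
= RGB(79, 150, 182)


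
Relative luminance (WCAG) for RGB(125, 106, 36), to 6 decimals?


Linearize each channel (sRGB transfer function): c = v/255; c_lin = c/12.92 if c ≤ 0.04045, else ((c+0.055)/1.055)^2.4
  R: 125/255 ≈ 0.490196 > 0.04045 → ((0.490196+0.055)/1.055)^2.4 ≈ 0.205079
  G: 106/255 ≈ 0.415686 > 0.04045 → ((0.415686+0.055)/1.055)^2.4 ≈ 0.144128
  B: 36/255 ≈ 0.141176 > 0.04045 → ((0.141176+0.055)/1.055)^2.4 ≈ 0.017642
R_lin = 0.205079, G_lin = 0.144128, B_lin = 0.017642
L = 0.2126×R + 0.7152×G + 0.0722×B
L = 0.2126×0.205079 + 0.7152×0.144128 + 0.0722×0.017642
L ≈ 0.147954


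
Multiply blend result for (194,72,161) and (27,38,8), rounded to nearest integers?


Multiply: C = A×B/255, rounded to nearest integer
R: 194×27/255 = 5238/255 ≈ 20.541 → 21
G: 72×38/255 = 2736/255 ≈ 10.729 → 11
B: 161×8/255 = 1288/255 ≈ 5.051 → 5
= RGB(21, 11, 5)


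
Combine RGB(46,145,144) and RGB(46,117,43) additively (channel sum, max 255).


Additive: each channel = min(255, C₁+C₂)
R: 46+46 = 92 → 92
G: 145+117 = 262 → 255
B: 144+43 = 187 → 187
= RGB(92, 255, 187)


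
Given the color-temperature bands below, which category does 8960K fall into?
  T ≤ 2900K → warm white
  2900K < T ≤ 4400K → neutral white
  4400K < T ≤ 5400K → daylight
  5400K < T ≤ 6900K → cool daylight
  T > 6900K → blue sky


Temperature: 8960K
8960K > 6900K → blue sky
Classification: blue sky


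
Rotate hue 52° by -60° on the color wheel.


New hue = (H + rotation) mod 360
New hue = (52 -60) mod 360
= -8 mod 360
= 352°


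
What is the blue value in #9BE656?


Color: #9BE656
R = 9B = 155
G = E6 = 230
B = 56 = 86
Blue = 86


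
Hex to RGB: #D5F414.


D5 → 213 (R)
F4 → 244 (G)
14 → 20 (B)
= RGB(213, 244, 20)


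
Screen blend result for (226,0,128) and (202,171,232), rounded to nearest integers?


Screen: C = 255 - (255-A)×(255-B)/255, rounded to nearest integer
R: 255 - (255-226)×(255-202)/255 = 255 - 1537/255 ≈ 255 - 6.027 = 248.973 → 249
G: 255 - (255-0)×(255-171)/255 = 255 - 21420/255 ≈ 255 - 84.000 = 171.000 → 171
B: 255 - (255-128)×(255-232)/255 = 255 - 2921/255 ≈ 255 - 11.455 = 243.545 → 244
= RGB(249, 171, 244)


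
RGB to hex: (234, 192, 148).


R = 234 → EA (hex)
G = 192 → C0 (hex)
B = 148 → 94 (hex)
Hex = #EAC094


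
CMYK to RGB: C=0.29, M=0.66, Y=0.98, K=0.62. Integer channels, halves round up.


R = 255 × (1-C) × (1-K) = 255 × 0.71 × 0.38 = 68.799 → 69
G = 255 × (1-M) × (1-K) = 255 × 0.34 × 0.38 = 32.946 → 33
B = 255 × (1-Y) × (1-K) = 255 × 0.02 × 0.38 = 1.938 → 2
= RGB(69, 33, 2)


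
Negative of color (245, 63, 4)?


Invert: (255-R, 255-G, 255-B)
R: 255-245 = 10
G: 255-63 = 192
B: 255-4 = 251
= RGB(10, 192, 251)


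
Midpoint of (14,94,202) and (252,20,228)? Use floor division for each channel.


Midpoint: each channel = ⌊(C₁+C₂)/2⌋
R: ⌊(14+252)/2⌋ = 133
G: ⌊(94+20)/2⌋ = 57
B: ⌊(202+228)/2⌋ = 215
= RGB(133, 57, 215)


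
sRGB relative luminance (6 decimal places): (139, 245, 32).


Linearize each channel (sRGB transfer function): c = v/255; c_lin = c/12.92 if c ≤ 0.04045, else ((c+0.055)/1.055)^2.4
  R: 139/255 ≈ 0.545098 > 0.04045 → ((0.545098+0.055)/1.055)^2.4 ≈ 0.258183
  G: 245/255 ≈ 0.960784 > 0.04045 → ((0.960784+0.055)/1.055)^2.4 ≈ 0.913099
  B: 32/255 ≈ 0.125490 > 0.04045 → ((0.125490+0.055)/1.055)^2.4 ≈ 0.014444
R_lin = 0.258183, G_lin = 0.913099, B_lin = 0.014444
L = 0.2126×R + 0.7152×G + 0.0722×B
L = 0.2126×0.258183 + 0.7152×0.913099 + 0.0722×0.014444
L ≈ 0.708981


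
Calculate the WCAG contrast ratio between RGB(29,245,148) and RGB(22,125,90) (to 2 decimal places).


Linearize each sRGB channel c=v/255: c/12.92 if c ≤ 0.04045 else ((c+0.055)/1.055)^2.4
L = 0.2126×R_lin + 0.7152×G_lin + 0.0722×B_lin
Color 1 (29,245,148):
  R=29: 29/255≈0.1137 > 0.04045 → ((0.1137+0.055)/1.055)^2.4 ≈ 0.01229
  G=245: 245/255≈0.9608 > 0.04045 → ((0.9608+0.055)/1.055)^2.4 ≈ 0.91310
  B=148: 148/255≈0.5804 > 0.04045 → ((0.5804+0.055)/1.055)^2.4 ≈ 0.29614
  L1 = 0.2126×0.01229 + 0.7152×0.91310 + 0.0722×0.29614 ≈ 0.67704
Color 2 (22,125,90):
  R=22: 22/255≈0.0863 > 0.04045 → ((0.0863+0.055)/1.055)^2.4 ≈ 0.00802
  G=125: 125/255≈0.4902 > 0.04045 → ((0.4902+0.055)/1.055)^2.4 ≈ 0.20508
  B=90: 90/255≈0.3529 > 0.04045 → ((0.3529+0.055)/1.055)^2.4 ≈ 0.10224
  L2 = 0.2126×0.00802 + 0.7152×0.20508 + 0.0722×0.10224 ≈ 0.15576
Lighter = 0.67704, Darker = 0.15576
Ratio = (L_lighter + 0.05) / (L_darker + 0.05)
Ratio = (0.67704 + 0.05) / (0.15576 + 0.05) = 0.72704 / 0.20576 ≈ 3.5334
Ratio ≈ 3.53:1


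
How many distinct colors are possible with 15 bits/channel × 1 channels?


Total bits = 15 bits/channel × 1 channels = 15 bits
Distinct colors = 2^15
= 32,768 colors


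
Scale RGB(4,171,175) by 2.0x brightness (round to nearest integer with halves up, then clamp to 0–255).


Multiply each channel by 2.0, round half up, clamp to [0, 255]
R: 4×2.0 = 8
G: 171×2.0 = 342 → clamp → 255
B: 175×2.0 = 350 → clamp → 255
= RGB(8, 255, 255)


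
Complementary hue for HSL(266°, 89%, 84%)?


Complement = opposite side of color wheel = hue + 180°
H' = (266 + 180) mod 360 = 86°
S and L unchanged.
= HSL(86°, 89%, 84%)


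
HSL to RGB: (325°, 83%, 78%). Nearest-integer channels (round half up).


H=325°, S=0.83, L=0.78
C = (1-|2L-1|)×S = (1-|0.56|)×0.83 = 0.3652
H' = H/60 = 325/60 ≈ 5.4167; X = C×(1-|H' mod 2 - 1|) ≈ 0.2130
m = L - C/2 = 0.78 - 0.1826 = 0.5974
Sector ⌊H'⌋ = 5 → (R',G',B') = (0.3652, 0.0, ≈0.2130)
RGB = ((R'+m)×255, (G'+m)×255, (B'+m)×255) = (245.463, 152.337, 206.6605)
Round half up → RGB(245, 152, 207)


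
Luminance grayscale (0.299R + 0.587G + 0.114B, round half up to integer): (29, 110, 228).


Gray = 0.299×R + 0.587×G + 0.114×B
Gray = 0.299×29 + 0.587×110 + 0.114×228
Gray = 8.671 + 64.570 + 25.992
Gray = 99.233 → round half up → 99
Gray = 99


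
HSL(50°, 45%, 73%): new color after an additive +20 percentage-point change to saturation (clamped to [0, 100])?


Original S = 45%
Adjustment = +20 percentage points
New S = 45 + (20) = 65
Clamp to [0, 100] → 65
= HSL(50°, 65%, 73%)


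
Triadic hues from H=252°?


Triadic: equally spaced at 120° intervals
H1 = 252°
H2 = (252 + 120) mod 360 = 12°
H3 = (252 + 240) mod 360 = 132°
Triadic = 252°, 12°, 132°


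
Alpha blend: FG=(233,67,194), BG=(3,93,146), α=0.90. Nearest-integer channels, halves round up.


C = α×F + (1-α)×B, with 1-α = 0.10
R: 0.90×233 + 0.10×3 = 209.70 + 0.30 = 210.00 → 210
G: 0.90×67 + 0.10×93 = 60.30 + 9.30 = 69.60 → 70
B: 0.90×194 + 0.10×146 = 174.60 + 14.60 = 189.20 → 189
= RGB(210, 70, 189)


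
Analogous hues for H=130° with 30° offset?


Base hue: 130°
Left analog: (130 - 30) mod 360 = 100°
Right analog: (130 + 30) mod 360 = 160°
Analogous hues = 100° and 160°


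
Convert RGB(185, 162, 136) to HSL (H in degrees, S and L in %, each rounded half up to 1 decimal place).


Normalize: R'=185/255≈0.7255, G'=162/255≈0.6353, B'=136/255≈0.5333
Max=185/255, Min=136/255, Δ=Max-Min=49/255
L = (Max+Min)/2 = (185+136)/510 = 321/510 = 0.62941… → L = 62.9%
L > 0.5 → S = Δ/(2-Max-Min) = 49/(510-185-136) = 49/189 = 0.25925… → S = 25.9%
(the 1/255 factors cancel in S and H, so raw channel differences can be used)
Max is R' → H = 60 × (((G-B)/Δ) mod 6) = 60 × (((162-136)/49) mod 6)
  26/49 = 0.5306…
  H = 60 × 0.5306… = 31.836…° → H = 31.8°
= HSL(31.8°, 25.9%, 62.9%)


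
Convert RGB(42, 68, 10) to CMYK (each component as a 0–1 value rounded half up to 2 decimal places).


R'=42/255≈0.1647, G'=68/255≈0.2667, B'=10/255≈0.0392
K = 1 - max(R',G',B') = 1 - 68/255 = 187/255 = 0.73333… → 0.73
(1-R'-K)/(1-K) simplifies to (max-R)/max with max = 68:
C = (68-42)/68 = 26/68 = 0.38235… → 0.38
M = (68-68)/68 = 0/68 = 0 → 0.00
Y = (68-10)/68 = 58/68 = 0.85294… → 0.85
= CMYK(0.38, 0.00, 0.85, 0.73)


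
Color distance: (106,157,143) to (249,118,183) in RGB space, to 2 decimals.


d = √[(R₁-R₂)² + (G₁-G₂)² + (B₁-B₂)²]
d = √[(106-249)² + (157-118)² + (143-183)²]
d = √[20449 + 1521 + 1600]
d = √23570
d ≈ 153.53


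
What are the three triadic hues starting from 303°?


Triadic: equally spaced at 120° intervals
H1 = 303°
H2 = (303 + 120) mod 360 = 63°
H3 = (303 + 240) mod 360 = 183°
Triadic = 303°, 63°, 183°


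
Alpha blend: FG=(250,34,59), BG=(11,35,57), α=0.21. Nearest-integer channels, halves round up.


C = α×F + (1-α)×B, with 1-α = 0.79
R: 0.21×250 + 0.79×11 = 52.50 + 8.69 = 61.19 → 61
G: 0.21×34 + 0.79×35 = 7.14 + 27.65 = 34.79 → 35
B: 0.21×59 + 0.79×57 = 12.39 + 45.03 = 57.42 → 57
= RGB(61, 35, 57)


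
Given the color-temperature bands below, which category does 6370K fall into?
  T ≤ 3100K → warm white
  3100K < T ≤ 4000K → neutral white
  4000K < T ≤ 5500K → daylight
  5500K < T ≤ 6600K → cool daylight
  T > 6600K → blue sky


Temperature: 6370K
5500K < 6370K ≤ 6600K → cool daylight
Classification: cool daylight


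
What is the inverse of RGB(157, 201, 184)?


Invert: (255-R, 255-G, 255-B)
R: 255-157 = 98
G: 255-201 = 54
B: 255-184 = 71
= RGB(98, 54, 71)


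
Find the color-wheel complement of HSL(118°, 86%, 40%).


Complement = opposite side of color wheel = hue + 180°
H' = (118 + 180) mod 360 = 298°
S and L unchanged.
= HSL(298°, 86%, 40%)


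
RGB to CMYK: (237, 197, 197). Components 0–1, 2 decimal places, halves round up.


R'=237/255≈0.9294, G'=197/255≈0.7725, B'=197/255≈0.7725
K = 1 - max(R',G',B') = 1 - 237/255 = 18/255 = 0.07058… → 0.07
(1-R'-K)/(1-K) simplifies to (max-R)/max with max = 237:
C = (237-237)/237 = 0/237 = 0 → 0.00
M = (237-197)/237 = 40/237 = 0.16877… → 0.17
Y = (237-197)/237 = 40/237 = 0.16877… → 0.17
= CMYK(0.00, 0.17, 0.17, 0.07)


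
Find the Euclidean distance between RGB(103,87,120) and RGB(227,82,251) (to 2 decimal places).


d = √[(R₁-R₂)² + (G₁-G₂)² + (B₁-B₂)²]
d = √[(103-227)² + (87-82)² + (120-251)²]
d = √[15376 + 25 + 17161]
d = √32562
d ≈ 180.45


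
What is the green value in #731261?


Color: #731261
R = 73 = 115
G = 12 = 18
B = 61 = 97
Green = 18


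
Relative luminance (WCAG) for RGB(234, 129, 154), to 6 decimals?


Linearize each channel (sRGB transfer function): c = v/255; c_lin = c/12.92 if c ≤ 0.04045, else ((c+0.055)/1.055)^2.4
  R: 234/255 ≈ 0.917647 > 0.04045 → ((0.917647+0.055)/1.055)^2.4 ≈ 0.822786
  G: 129/255 ≈ 0.505882 > 0.04045 → ((0.505882+0.055)/1.055)^2.4 ≈ 0.219526
  B: 154/255 ≈ 0.603922 > 0.04045 → ((0.603922+0.055)/1.055)^2.4 ≈ 0.323143
R_lin = 0.822786, G_lin = 0.219526, B_lin = 0.323143
L = 0.2126×R + 0.7152×G + 0.0722×B
L = 0.2126×0.822786 + 0.7152×0.219526 + 0.0722×0.323143
L ≈ 0.355260


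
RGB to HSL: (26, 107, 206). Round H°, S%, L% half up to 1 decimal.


Normalize: R'=26/255≈0.1020, G'=107/255≈0.4196, B'=206/255≈0.8078
Max=206/255, Min=26/255, Δ=Max-Min=180/255
L = (Max+Min)/2 = (206+26)/510 = 232/510 = 0.45490… → L = 45.5%
L ≤ 0.5 → S = Δ/(Max+Min) = 180/(206+26) = 180/232 = 0.77586… → S = 77.6%
(the 1/255 factors cancel in S and H, so raw channel differences can be used)
Max is B' → H = 60 × ((R-G)/Δ + 4) = 60 × ((26-107)/180 + 4)
  -81/180 + 4 = -0.45 + 4 = 3.55
  H = 60 × 3.55 = 213° → H = 213.0°
= HSL(213.0°, 77.6%, 45.5%)


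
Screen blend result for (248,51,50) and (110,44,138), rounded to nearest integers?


Screen: C = 255 - (255-A)×(255-B)/255, rounded to nearest integer
R: 255 - (255-248)×(255-110)/255 = 255 - 1015/255 ≈ 255 - 3.980 = 251.020 → 251
G: 255 - (255-51)×(255-44)/255 = 255 - 43044/255 ≈ 255 - 168.800 = 86.200 → 86
B: 255 - (255-50)×(255-138)/255 = 255 - 23985/255 ≈ 255 - 94.059 = 160.941 → 161
= RGB(251, 86, 161)


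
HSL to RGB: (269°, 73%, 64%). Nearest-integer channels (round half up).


H=269°, S=0.73, L=0.64
C = (1-|2L-1|)×S = (1-|0.28|)×0.73 = 0.5256
H' = H/60 = 269/60 ≈ 4.4833; X = C×(1-|H' mod 2 - 1|) = 0.25404
m = L - C/2 = 0.64 - 0.2628 = 0.3772
Sector ⌊H'⌋ = 4 → (R',G',B') = (0.25404, 0.0, 0.5256)
RGB = ((R'+m)×255, (G'+m)×255, (B'+m)×255) = (160.9662, 96.186, 230.214)
Round half up → RGB(161, 96, 230)


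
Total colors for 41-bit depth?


Colors = 2^bits = 2^41
= 2,199,023,255,552 colors


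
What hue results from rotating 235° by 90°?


New hue = (H + rotation) mod 360
New hue = (235 + 90) mod 360
= 325 mod 360
= 325°


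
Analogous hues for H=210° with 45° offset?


Base hue: 210°
Left analog: (210 - 45) mod 360 = 165°
Right analog: (210 + 45) mod 360 = 255°
Analogous hues = 165° and 255°


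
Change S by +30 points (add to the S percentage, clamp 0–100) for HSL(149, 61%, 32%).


Original S = 61%
Adjustment = +30 percentage points
New S = 61 + (30) = 91
Clamp to [0, 100] → 91
= HSL(149°, 91%, 32%)


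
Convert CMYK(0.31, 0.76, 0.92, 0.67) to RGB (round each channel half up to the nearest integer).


R = 255 × (1-C) × (1-K) = 255 × 0.69 × 0.33 = 58.0635 → 58
G = 255 × (1-M) × (1-K) = 255 × 0.24 × 0.33 = 20.196 → 20
B = 255 × (1-Y) × (1-K) = 255 × 0.08 × 0.33 = 6.732 → 7
= RGB(58, 20, 7)


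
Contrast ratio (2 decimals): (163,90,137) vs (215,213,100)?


Linearize each sRGB channel c=v/255: c/12.92 if c ≤ 0.04045 else ((c+0.055)/1.055)^2.4
L = 0.2126×R_lin + 0.7152×G_lin + 0.0722×B_lin
Color 1 (163,90,137):
  R=163: 163/255≈0.6392 > 0.04045 → ((0.6392+0.055)/1.055)^2.4 ≈ 0.36625
  G=90: 90/255≈0.3529 > 0.04045 → ((0.3529+0.055)/1.055)^2.4 ≈ 0.10224
  B=137: 137/255≈0.5373 > 0.04045 → ((0.5373+0.055)/1.055)^2.4 ≈ 0.25016
  L1 = 0.2126×0.36625 + 0.7152×0.10224 + 0.0722×0.25016 ≈ 0.16905
Color 2 (215,213,100):
  R=215: 215/255≈0.8431 > 0.04045 → ((0.8431+0.055)/1.055)^2.4 ≈ 0.67954
  G=213: 213/255≈0.8353 > 0.04045 → ((0.8353+0.055)/1.055)^2.4 ≈ 0.66539
  B=100: 100/255≈0.3922 > 0.04045 → ((0.3922+0.055)/1.055)^2.4 ≈ 0.12744
  L2 = 0.2126×0.67954 + 0.7152×0.66539 + 0.0722×0.12744 ≈ 0.62956
Lighter = 0.62956, Darker = 0.16905
Ratio = (L_lighter + 0.05) / (L_darker + 0.05)
Ratio = (0.62956 + 0.05) / (0.16905 + 0.05) = 0.67956 / 0.21905 ≈ 3.1023
Ratio ≈ 3.10:1


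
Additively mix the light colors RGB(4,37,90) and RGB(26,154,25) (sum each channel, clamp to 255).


Additive: each channel = min(255, C₁+C₂)
R: 4+26 = 30 → 30
G: 37+154 = 191 → 191
B: 90+25 = 115 → 115
= RGB(30, 191, 115)


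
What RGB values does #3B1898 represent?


3B → 59 (R)
18 → 24 (G)
98 → 152 (B)
= RGB(59, 24, 152)


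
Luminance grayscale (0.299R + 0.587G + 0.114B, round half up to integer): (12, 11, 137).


Gray = 0.299×R + 0.587×G + 0.114×B
Gray = 0.299×12 + 0.587×11 + 0.114×137
Gray = 3.588 + 6.457 + 15.618
Gray = 25.663 → round half up → 26
Gray = 26


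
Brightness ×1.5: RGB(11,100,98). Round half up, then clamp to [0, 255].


Multiply each channel by 1.5, round half up, clamp to [0, 255]
R: 11×1.5 = 16.5 → round → 17
G: 100×1.5 = 150
B: 98×1.5 = 147
= RGB(17, 150, 147)


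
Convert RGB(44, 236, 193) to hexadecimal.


R = 44 → 2C (hex)
G = 236 → EC (hex)
B = 193 → C1 (hex)
Hex = #2CECC1


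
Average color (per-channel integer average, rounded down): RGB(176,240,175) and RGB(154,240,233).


Midpoint: each channel = ⌊(C₁+C₂)/2⌋
R: ⌊(176+154)/2⌋ = 165
G: ⌊(240+240)/2⌋ = 240
B: ⌊(175+233)/2⌋ = 204
= RGB(165, 240, 204)


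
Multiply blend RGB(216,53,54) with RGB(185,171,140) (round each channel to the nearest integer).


Multiply: C = A×B/255, rounded to nearest integer
R: 216×185/255 = 39960/255 ≈ 156.706 → 157
G: 53×171/255 = 9063/255 ≈ 35.541 → 36
B: 54×140/255 = 7560/255 ≈ 29.647 → 30
= RGB(157, 36, 30)


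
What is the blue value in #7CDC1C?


Color: #7CDC1C
R = 7C = 124
G = DC = 220
B = 1C = 28
Blue = 28


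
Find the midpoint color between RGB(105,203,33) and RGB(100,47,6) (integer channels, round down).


Midpoint: each channel = ⌊(C₁+C₂)/2⌋
R: ⌊(105+100)/2⌋ = 102
G: ⌊(203+47)/2⌋ = 125
B: ⌊(33+6)/2⌋ = 19
= RGB(102, 125, 19)


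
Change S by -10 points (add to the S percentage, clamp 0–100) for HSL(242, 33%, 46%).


Original S = 33%
Adjustment = -10 percentage points
New S = 33 + (-10) = 23
Clamp to [0, 100] → 23
= HSL(242°, 23%, 46%)


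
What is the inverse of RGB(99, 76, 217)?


Invert: (255-R, 255-G, 255-B)
R: 255-99 = 156
G: 255-76 = 179
B: 255-217 = 38
= RGB(156, 179, 38)


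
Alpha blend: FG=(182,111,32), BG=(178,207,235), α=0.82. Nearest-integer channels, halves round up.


C = α×F + (1-α)×B, with 1-α = 0.18
R: 0.82×182 + 0.18×178 = 149.24 + 32.04 = 181.28 → 181
G: 0.82×111 + 0.18×207 = 91.02 + 37.26 = 128.28 → 128
B: 0.82×32 + 0.18×235 = 26.24 + 42.30 = 68.54 → 69
= RGB(181, 128, 69)


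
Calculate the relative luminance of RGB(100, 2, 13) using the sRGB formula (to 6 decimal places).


Linearize each channel (sRGB transfer function): c = v/255; c_lin = c/12.92 if c ≤ 0.04045, else ((c+0.055)/1.055)^2.4
  R: 100/255 ≈ 0.392157 > 0.04045 → ((0.392157+0.055)/1.055)^2.4 ≈ 0.127438
  G: 2/255 ≈ 0.007843 ≤ 0.04045 → 0.007843/12.92 ≈ 0.000607
  B: 13/255 ≈ 0.050980 > 0.04045 → ((0.050980+0.055)/1.055)^2.4 ≈ 0.004025
R_lin = 0.127438, G_lin = 0.000607, B_lin = 0.004025
L = 0.2126×R + 0.7152×G + 0.0722×B
L = 0.2126×0.127438 + 0.7152×0.000607 + 0.0722×0.004025
L ≈ 0.027818


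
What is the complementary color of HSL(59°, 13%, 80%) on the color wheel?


Complement = opposite side of color wheel = hue + 180°
H' = (59 + 180) mod 360 = 239°
S and L unchanged.
= HSL(239°, 13%, 80%)


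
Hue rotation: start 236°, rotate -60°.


New hue = (H + rotation) mod 360
New hue = (236 -60) mod 360
= 176 mod 360
= 176°


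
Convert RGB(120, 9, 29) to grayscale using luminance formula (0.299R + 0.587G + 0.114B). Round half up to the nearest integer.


Gray = 0.299×R + 0.587×G + 0.114×B
Gray = 0.299×120 + 0.587×9 + 0.114×29
Gray = 35.880 + 5.283 + 3.306
Gray = 44.469 → round half up → 44
Gray = 44


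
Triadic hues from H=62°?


Triadic: equally spaced at 120° intervals
H1 = 62°
H2 = (62 + 120) mod 360 = 182°
H3 = (62 + 240) mod 360 = 302°
Triadic = 62°, 182°, 302°


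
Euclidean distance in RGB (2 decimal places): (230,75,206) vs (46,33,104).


d = √[(R₁-R₂)² + (G₁-G₂)² + (B₁-B₂)²]
d = √[(230-46)² + (75-33)² + (206-104)²]
d = √[33856 + 1764 + 10404]
d = √46024
d ≈ 214.53


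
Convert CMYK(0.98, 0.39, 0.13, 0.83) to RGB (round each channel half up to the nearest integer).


R = 255 × (1-C) × (1-K) = 255 × 0.02 × 0.17 = 0.867 → 1
G = 255 × (1-M) × (1-K) = 255 × 0.61 × 0.17 = 26.4435 → 26
B = 255 × (1-Y) × (1-K) = 255 × 0.87 × 0.17 = 37.7145 → 38
= RGB(1, 26, 38)


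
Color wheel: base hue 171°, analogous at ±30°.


Base hue: 171°
Left analog: (171 - 30) mod 360 = 141°
Right analog: (171 + 30) mod 360 = 201°
Analogous hues = 141° and 201°


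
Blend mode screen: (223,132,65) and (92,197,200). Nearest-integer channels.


Screen: C = 255 - (255-A)×(255-B)/255, rounded to nearest integer
R: 255 - (255-223)×(255-92)/255 = 255 - 5216/255 ≈ 255 - 20.455 = 234.545 → 235
G: 255 - (255-132)×(255-197)/255 = 255 - 7134/255 ≈ 255 - 27.976 = 227.024 → 227
B: 255 - (255-65)×(255-200)/255 = 255 - 10450/255 ≈ 255 - 40.980 = 214.020 → 214
= RGB(235, 227, 214)


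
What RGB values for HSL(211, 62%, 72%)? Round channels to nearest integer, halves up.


H=211°, S=0.62, L=0.72
C = (1-|2L-1|)×S = (1-|0.44|)×0.62 = 0.3472
H' = H/60 = 211/60 ≈ 3.5167; X = C×(1-|H' mod 2 - 1|) ≈ 0.1678
m = L - C/2 = 0.72 - 0.1736 = 0.5464
Sector ⌊H'⌋ = 3 → (R',G',B') = (0.0, ≈0.1678, 0.3472)
RGB = ((R'+m)×255, (G'+m)×255, (B'+m)×255) = (139.332, 182.1244, 227.868)
Round half up → RGB(139, 182, 228)


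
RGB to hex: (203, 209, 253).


R = 203 → CB (hex)
G = 209 → D1 (hex)
B = 253 → FD (hex)
Hex = #CBD1FD


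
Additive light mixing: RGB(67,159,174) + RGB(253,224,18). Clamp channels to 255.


Additive: each channel = min(255, C₁+C₂)
R: 67+253 = 320 → 255
G: 159+224 = 383 → 255
B: 174+18 = 192 → 192
= RGB(255, 255, 192)


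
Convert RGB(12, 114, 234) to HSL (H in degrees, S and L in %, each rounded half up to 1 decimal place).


Normalize: R'=12/255≈0.0471, G'=114/255≈0.4471, B'=234/255≈0.9176
Max=234/255, Min=12/255, Δ=Max-Min=222/255
L = (Max+Min)/2 = (234+12)/510 = 246/510 = 0.48235… → L = 48.2%
L ≤ 0.5 → S = Δ/(Max+Min) = 222/(234+12) = 222/246 = 0.90243… → S = 90.2%
(the 1/255 factors cancel in S and H, so raw channel differences can be used)
Max is B' → H = 60 × ((R-G)/Δ + 4) = 60 × ((12-114)/222 + 4)
  -102/222 + 4 = -0.4594… + 4 = 3.5405…
  H = 60 × 3.5405… = 212.432…° → H = 212.4°
= HSL(212.4°, 90.2%, 48.2%)


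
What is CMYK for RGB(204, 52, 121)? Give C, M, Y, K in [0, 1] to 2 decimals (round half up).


R'=204/255≈0.8000, G'=52/255≈0.2039, B'=121/255≈0.4745
K = 1 - max(R',G',B') = 1 - 204/255 = 51/255 = 0.2 → 0.20
(1-R'-K)/(1-K) simplifies to (max-R)/max with max = 204:
C = (204-204)/204 = 0/204 = 0 → 0.00
M = (204-52)/204 = 152/204 = 0.74509… → 0.75
Y = (204-121)/204 = 83/204 = 0.40686… → 0.41
= CMYK(0.00, 0.75, 0.41, 0.20)


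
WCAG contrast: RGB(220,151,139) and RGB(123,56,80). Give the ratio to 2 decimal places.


Linearize each sRGB channel c=v/255: c/12.92 if c ≤ 0.04045 else ((c+0.055)/1.055)^2.4
L = 0.2126×R_lin + 0.7152×G_lin + 0.0722×B_lin
Color 1 (220,151,139):
  R=220: 220/255≈0.8627 > 0.04045 → ((0.8627+0.055)/1.055)^2.4 ≈ 0.71569
  G=151: 151/255≈0.5922 > 0.04045 → ((0.5922+0.055)/1.055)^2.4 ≈ 0.30947
  B=139: 139/255≈0.5451 > 0.04045 → ((0.5451+0.055)/1.055)^2.4 ≈ 0.25818
  L1 = 0.2126×0.71569 + 0.7152×0.30947 + 0.0722×0.25818 ≈ 0.39213
Color 2 (123,56,80):
  R=123: 123/255≈0.4824 > 0.04045 → ((0.4824+0.055)/1.055)^2.4 ≈ 0.19807
  G=56: 56/255≈0.2196 > 0.04045 → ((0.2196+0.055)/1.055)^2.4 ≈ 0.03955
  B=80: 80/255≈0.3137 > 0.04045 → ((0.3137+0.055)/1.055)^2.4 ≈ 0.08022
  L2 = 0.2126×0.19807 + 0.7152×0.03955 + 0.0722×0.08022 ≈ 0.07618
Lighter = 0.39213, Darker = 0.07618
Ratio = (L_lighter + 0.05) / (L_darker + 0.05)
Ratio = (0.39213 + 0.05) / (0.07618 + 0.05) = 0.44213 / 0.12618 ≈ 3.5038
Ratio ≈ 3.50:1


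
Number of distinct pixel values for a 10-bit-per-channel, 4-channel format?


Total bits = 10 bits/channel × 4 channels = 40 bits
Distinct pixel values = 2^40
= 1,099,511,627,776 pixel values


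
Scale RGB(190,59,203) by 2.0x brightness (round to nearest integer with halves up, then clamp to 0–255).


Multiply each channel by 2.0, round half up, clamp to [0, 255]
R: 190×2.0 = 380 → clamp → 255
G: 59×2.0 = 118
B: 203×2.0 = 406 → clamp → 255
= RGB(255, 118, 255)


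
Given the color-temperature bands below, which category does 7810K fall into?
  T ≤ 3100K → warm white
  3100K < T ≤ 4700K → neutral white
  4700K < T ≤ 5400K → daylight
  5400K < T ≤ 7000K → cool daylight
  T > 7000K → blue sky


Temperature: 7810K
7810K > 7000K → blue sky
Classification: blue sky


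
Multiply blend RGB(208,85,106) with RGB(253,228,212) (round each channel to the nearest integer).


Multiply: C = A×B/255, rounded to nearest integer
R: 208×253/255 = 52624/255 ≈ 206.369 → 206
G: 85×228/255 = 19380/255 ≈ 76.000 → 76
B: 106×212/255 = 22472/255 ≈ 88.125 → 88
= RGB(206, 76, 88)


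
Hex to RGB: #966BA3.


96 → 150 (R)
6B → 107 (G)
A3 → 163 (B)
= RGB(150, 107, 163)


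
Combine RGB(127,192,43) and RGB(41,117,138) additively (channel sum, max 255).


Additive: each channel = min(255, C₁+C₂)
R: 127+41 = 168 → 168
G: 192+117 = 309 → 255
B: 43+138 = 181 → 181
= RGB(168, 255, 181)


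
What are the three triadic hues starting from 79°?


Triadic: equally spaced at 120° intervals
H1 = 79°
H2 = (79 + 120) mod 360 = 199°
H3 = (79 + 240) mod 360 = 319°
Triadic = 79°, 199°, 319°


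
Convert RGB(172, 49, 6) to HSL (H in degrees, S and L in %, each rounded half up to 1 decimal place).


Normalize: R'=172/255≈0.6745, G'=49/255≈0.1922, B'=6/255≈0.0235
Max=172/255, Min=6/255, Δ=Max-Min=166/255
L = (Max+Min)/2 = (172+6)/510 = 178/510 = 0.34901… → L = 34.9%
L ≤ 0.5 → S = Δ/(Max+Min) = 166/(172+6) = 166/178 = 0.93258… → S = 93.3%
(the 1/255 factors cancel in S and H, so raw channel differences can be used)
Max is R' → H = 60 × (((G-B)/Δ) mod 6) = 60 × (((49-6)/166) mod 6)
  43/166 = 0.2590…
  H = 60 × 0.2590… = 15.542…° → H = 15.5°
= HSL(15.5°, 93.3%, 34.9%)


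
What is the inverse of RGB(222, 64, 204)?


Invert: (255-R, 255-G, 255-B)
R: 255-222 = 33
G: 255-64 = 191
B: 255-204 = 51
= RGB(33, 191, 51)


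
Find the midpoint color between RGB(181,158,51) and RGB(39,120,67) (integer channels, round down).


Midpoint: each channel = ⌊(C₁+C₂)/2⌋
R: ⌊(181+39)/2⌋ = 110
G: ⌊(158+120)/2⌋ = 139
B: ⌊(51+67)/2⌋ = 59
= RGB(110, 139, 59)


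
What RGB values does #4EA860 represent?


4E → 78 (R)
A8 → 168 (G)
60 → 96 (B)
= RGB(78, 168, 96)


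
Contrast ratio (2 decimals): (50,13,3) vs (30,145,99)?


Linearize each sRGB channel c=v/255: c/12.92 if c ≤ 0.04045 else ((c+0.055)/1.055)^2.4
L = 0.2126×R_lin + 0.7152×G_lin + 0.0722×B_lin
Color 1 (50,13,3):
  R=50: 50/255≈0.1961 > 0.04045 → ((0.1961+0.055)/1.055)^2.4 ≈ 0.03190
  G=13: 13/255≈0.0510 > 0.04045 → ((0.0510+0.055)/1.055)^2.4 ≈ 0.00402
  B=3: 3/255≈0.0118 ≤ 0.04045 → 0.0118/12.92 ≈ 0.00091
  L1 = 0.2126×0.03190 + 0.7152×0.00402 + 0.0722×0.00091 ≈ 0.00973
Color 2 (30,145,99):
  R=30: 30/255≈0.1176 > 0.04045 → ((0.1176+0.055)/1.055)^2.4 ≈ 0.01298
  G=145: 145/255≈0.5686 > 0.04045 → ((0.5686+0.055)/1.055)^2.4 ≈ 0.28315
  B=99: 99/255≈0.3882 > 0.04045 → ((0.3882+0.055)/1.055)^2.4 ≈ 0.12477
  L2 = 0.2126×0.01298 + 0.7152×0.28315 + 0.0722×0.12477 ≈ 0.21428
Lighter = 0.21428, Darker = 0.00973
Ratio = (L_lighter + 0.05) / (L_darker + 0.05)
Ratio = (0.21428 + 0.05) / (0.00973 + 0.05) = 0.26428 / 0.05973 ≈ 4.4249
Ratio ≈ 4.42:1


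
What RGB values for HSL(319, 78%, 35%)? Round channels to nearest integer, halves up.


H=319°, S=0.78, L=0.35
C = (1-|2L-1|)×S = (1-|-0.30|)×0.78 = 0.546
H' = H/60 = 319/60 ≈ 5.3167; X = C×(1-|H' mod 2 - 1|) = 0.3731
m = L - C/2 = 0.35 - 0.273 = 0.077
Sector ⌊H'⌋ = 5 → (R',G',B') = (0.546, 0.0, 0.3731)
RGB = ((R'+m)×255, (G'+m)×255, (B'+m)×255) = (158.865, 19.635, 114.7755)
Round half up → RGB(159, 20, 115)


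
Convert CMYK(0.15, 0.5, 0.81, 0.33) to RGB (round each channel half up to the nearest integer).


R = 255 × (1-C) × (1-K) = 255 × 0.85 × 0.67 = 145.2225 → 145
G = 255 × (1-M) × (1-K) = 255 × 0.50 × 0.67 = 85.425 → 85
B = 255 × (1-Y) × (1-K) = 255 × 0.19 × 0.67 = 32.4615 → 32
= RGB(145, 85, 32)


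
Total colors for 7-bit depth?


Colors = 2^bits = 2^7
= 128 colors


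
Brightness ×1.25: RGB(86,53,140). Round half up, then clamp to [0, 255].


Multiply each channel by 1.25, round half up, clamp to [0, 255]
R: 86×1.25 = 107.5 → round → 108
G: 53×1.25 = 66.25 → round → 66
B: 140×1.25 = 175
= RGB(108, 66, 175)


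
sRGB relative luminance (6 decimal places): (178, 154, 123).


Linearize each channel (sRGB transfer function): c = v/255; c_lin = c/12.92 if c ≤ 0.04045, else ((c+0.055)/1.055)^2.4
  R: 178/255 ≈ 0.698039 > 0.04045 → ((0.698039+0.055)/1.055)^2.4 ≈ 0.445201
  G: 154/255 ≈ 0.603922 > 0.04045 → ((0.603922+0.055)/1.055)^2.4 ≈ 0.323143
  B: 123/255 ≈ 0.482353 > 0.04045 → ((0.482353+0.055)/1.055)^2.4 ≈ 0.198069
R_lin = 0.445201, G_lin = 0.323143, B_lin = 0.198069
L = 0.2126×R + 0.7152×G + 0.0722×B
L = 0.2126×0.445201 + 0.7152×0.323143 + 0.0722×0.198069
L ≈ 0.340062


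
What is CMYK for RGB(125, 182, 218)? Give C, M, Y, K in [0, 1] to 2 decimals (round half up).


R'=125/255≈0.4902, G'=182/255≈0.7137, B'=218/255≈0.8549
K = 1 - max(R',G',B') = 1 - 218/255 = 37/255 = 0.14509… → 0.15
(1-R'-K)/(1-K) simplifies to (max-R)/max with max = 218:
C = (218-125)/218 = 93/218 = 0.42660… → 0.43
M = (218-182)/218 = 36/218 = 0.16513… → 0.17
Y = (218-218)/218 = 0/218 = 0 → 0.00
= CMYK(0.43, 0.17, 0.00, 0.15)


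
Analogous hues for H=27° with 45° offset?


Base hue: 27°
Left analog: (27 - 45) mod 360 = 342°
Right analog: (27 + 45) mod 360 = 72°
Analogous hues = 342° and 72°


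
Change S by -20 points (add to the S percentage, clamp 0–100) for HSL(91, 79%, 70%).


Original S = 79%
Adjustment = -20 percentage points
New S = 79 + (-20) = 59
Clamp to [0, 100] → 59
= HSL(91°, 59%, 70%)


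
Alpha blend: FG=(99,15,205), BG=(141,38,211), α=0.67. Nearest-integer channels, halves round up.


C = α×F + (1-α)×B, with 1-α = 0.33
R: 0.67×99 + 0.33×141 = 66.33 + 46.53 = 112.86 → 113
G: 0.67×15 + 0.33×38 = 10.05 + 12.54 = 22.59 → 23
B: 0.67×205 + 0.33×211 = 137.35 + 69.63 = 206.98 → 207
= RGB(113, 23, 207)


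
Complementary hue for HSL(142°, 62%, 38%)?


Complement = opposite side of color wheel = hue + 180°
H' = (142 + 180) mod 360 = 322°
S and L unchanged.
= HSL(322°, 62%, 38%)


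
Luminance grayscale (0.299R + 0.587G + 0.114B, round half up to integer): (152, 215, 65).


Gray = 0.299×R + 0.587×G + 0.114×B
Gray = 0.299×152 + 0.587×215 + 0.114×65
Gray = 45.448 + 126.205 + 7.410
Gray = 179.063 → round half up → 179
Gray = 179


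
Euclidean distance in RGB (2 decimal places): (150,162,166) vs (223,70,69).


d = √[(R₁-R₂)² + (G₁-G₂)² + (B₁-B₂)²]
d = √[(150-223)² + (162-70)² + (166-69)²]
d = √[5329 + 8464 + 9409]
d = √23202
d ≈ 152.32


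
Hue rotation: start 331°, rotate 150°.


New hue = (H + rotation) mod 360
New hue = (331 + 150) mod 360
= 481 mod 360
= 121°


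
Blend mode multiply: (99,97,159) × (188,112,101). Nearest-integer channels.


Multiply: C = A×B/255, rounded to nearest integer
R: 99×188/255 = 18612/255 ≈ 72.988 → 73
G: 97×112/255 = 10864/255 ≈ 42.604 → 43
B: 159×101/255 = 16059/255 ≈ 62.976 → 63
= RGB(73, 43, 63)
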